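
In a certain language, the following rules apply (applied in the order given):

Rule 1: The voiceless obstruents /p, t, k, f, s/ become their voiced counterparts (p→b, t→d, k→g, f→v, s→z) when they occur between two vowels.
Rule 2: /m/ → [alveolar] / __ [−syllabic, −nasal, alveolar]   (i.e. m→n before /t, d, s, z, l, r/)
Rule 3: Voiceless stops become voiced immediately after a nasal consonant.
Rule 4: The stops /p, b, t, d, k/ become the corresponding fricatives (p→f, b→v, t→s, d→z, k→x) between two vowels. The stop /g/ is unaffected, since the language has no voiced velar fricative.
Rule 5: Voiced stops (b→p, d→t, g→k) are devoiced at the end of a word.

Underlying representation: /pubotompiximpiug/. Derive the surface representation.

puvozombiximbiuk

Rule 1 (intervocalic voicing): /t/ is a voiceless obstruent between vowels /o/ and /o/, so it voices to [d]. /pubotompiximpiug/ → pubodompiximpiug.
Rule 2 (nasal place assimilation): no segment meets the environment; /pubodompiximpiug/ is unchanged.
Rule 3 (post-nasal voicing): /p/ is a voiceless stop immediately after the nasal /m/, so it voices to [b]. /p/ is a voiceless stop immediately after the nasal /m/, so it voices to [b]. /pubodompiximpiug/ → pubodombiximbiug.
Rule 4 (intervocalic spirantization): /b/ is a stop between vowels /u/ and /o/, so it spirantizes to the fricative [v]. /d/ is a stop between vowels /o/ and /o/, so it spirantizes to the fricative [z]. /pubodombiximbiug/ → puvozombiximbiug.
Rule 5 (final devoicing): /g/ is a voiced stop in word-final position, so it devoices to [k]. /puvozombiximbiug/ → puvozombiximbiuk.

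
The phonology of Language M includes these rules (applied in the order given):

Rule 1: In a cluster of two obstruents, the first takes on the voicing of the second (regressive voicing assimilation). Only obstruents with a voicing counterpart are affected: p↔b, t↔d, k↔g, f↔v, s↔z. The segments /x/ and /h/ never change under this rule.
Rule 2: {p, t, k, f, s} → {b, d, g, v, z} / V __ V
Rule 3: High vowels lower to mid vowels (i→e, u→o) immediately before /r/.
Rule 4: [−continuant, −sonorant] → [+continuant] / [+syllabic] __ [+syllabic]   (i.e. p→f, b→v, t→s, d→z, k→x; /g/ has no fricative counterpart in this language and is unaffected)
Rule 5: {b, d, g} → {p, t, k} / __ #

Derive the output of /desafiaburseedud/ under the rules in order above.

dezaviavorseezut

Rule 1 (regressive voicing assimilation): no segment meets the environment; /desafiaburseedud/ is unchanged.
Rule 2 (intervocalic voicing): /s/ is a voiceless obstruent between vowels /e/ and /a/, so it voices to [z]. /f/ is a voiceless obstruent between vowels /a/ and /i/, so it voices to [v]. /desafiaburseedud/ → dezaviaburseedud.
Rule 3 (pre-rhotic lowering): /u/ is a high vowel immediately before /r/, so it lowers to [o]. /dezaviaburseedud/ → dezaviaborseedud.
Rule 4 (intervocalic spirantization): /b/ is a stop between vowels /a/ and /o/, so it spirantizes to the fricative [v]. /d/ is a stop between vowels /e/ and /u/, so it spirantizes to the fricative [z]. /dezaviaborseedud/ → dezaviavorseezud.
Rule 5 (final devoicing): /d/ is a voiced stop in word-final position, so it devoices to [t]. /dezaviavorseezud/ → dezaviavorseezut.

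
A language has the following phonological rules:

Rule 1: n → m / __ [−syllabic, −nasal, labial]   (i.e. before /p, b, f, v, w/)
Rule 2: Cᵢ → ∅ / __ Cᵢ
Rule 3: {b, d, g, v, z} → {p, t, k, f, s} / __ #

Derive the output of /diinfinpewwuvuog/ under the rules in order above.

Rule 1 (nasal place assimilation): /n/ precedes the labial consonant /f/, so it assimilates in place to [m]. /n/ precedes the labial consonant /p/, so it assimilates in place to [m]. /diinfinpewwuvuog/ → diimfimpewwuvuog.
Rule 2 (degemination): /ww/ is a geminate; the first /w/ deletes. /diimfimpewwuvuog/ → diimfimpewuvuog.
Rule 3 (final devoicing): /g/ is a voiced obstruent in word-final position, so it devoices to [k]. /diimfimpewuvuog/ → diimfimpewuvuok.

diimfimpewuvuok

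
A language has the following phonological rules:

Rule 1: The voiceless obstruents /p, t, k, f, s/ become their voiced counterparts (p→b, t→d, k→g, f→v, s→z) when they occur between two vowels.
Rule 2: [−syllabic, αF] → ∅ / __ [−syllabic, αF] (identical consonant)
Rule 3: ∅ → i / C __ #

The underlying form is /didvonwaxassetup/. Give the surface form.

Rule 1 (intervocalic voicing): /t/ is a voiceless obstruent between vowels /e/ and /u/, so it voices to [d]. /didvonwaxassetup/ → didvonwaxassedup.
Rule 2 (degemination): /ss/ is a geminate; the first /s/ deletes. /didvonwaxassedup/ → didvonwaxasedup.
Rule 3 (final i-epenthesis): the form ends in the consonant /p/, so [i] is inserted word-finally. /didvonwaxasedup/ → didvonwaxasedupi.

didvonwaxasedupi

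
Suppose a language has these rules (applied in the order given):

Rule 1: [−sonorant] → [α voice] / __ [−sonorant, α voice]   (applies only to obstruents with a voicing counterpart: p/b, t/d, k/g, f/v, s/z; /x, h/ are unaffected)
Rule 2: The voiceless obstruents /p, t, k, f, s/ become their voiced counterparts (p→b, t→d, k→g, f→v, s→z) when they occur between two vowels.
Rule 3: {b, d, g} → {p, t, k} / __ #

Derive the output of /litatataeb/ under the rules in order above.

Rule 1 (regressive voicing assimilation): no segment meets the environment; /litatataeb/ is unchanged.
Rule 2 (intervocalic voicing): /t/ is a voiceless obstruent between vowels /i/ and /a/, so it voices to [d]. /t/ is a voiceless obstruent between vowels /a/ and /a/, so it voices to [d]. /t/ is a voiceless obstruent between vowels /a/ and /a/, so it voices to [d]. /litatataeb/ → lidadadaeb.
Rule 3 (final devoicing): /b/ is a voiced stop in word-final position, so it devoices to [p]. /lidadadaeb/ → lidadadaep.

lidadadaep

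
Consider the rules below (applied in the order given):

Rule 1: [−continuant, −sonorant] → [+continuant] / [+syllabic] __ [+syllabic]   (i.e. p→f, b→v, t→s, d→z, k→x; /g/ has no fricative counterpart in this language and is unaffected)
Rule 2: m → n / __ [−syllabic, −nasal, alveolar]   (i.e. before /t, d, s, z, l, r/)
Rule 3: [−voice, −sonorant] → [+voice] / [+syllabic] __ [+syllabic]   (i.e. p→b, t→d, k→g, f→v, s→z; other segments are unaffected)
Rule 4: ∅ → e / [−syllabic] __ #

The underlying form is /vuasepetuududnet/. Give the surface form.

vuazevezuuzudnete

Rule 1 (intervocalic spirantization): /p/ is a stop between vowels /e/ and /e/, so it spirantizes to the fricative [f]. /t/ is a stop between vowels /e/ and /u/, so it spirantizes to the fricative [s]. /d/ is a stop between vowels /u/ and /u/, so it spirantizes to the fricative [z]. /vuasepetuududnet/ → vuasefesuuzudnet.
Rule 2 (nasal place assimilation): no segment meets the environment; /vuasefesuuzudnet/ is unchanged.
Rule 3 (intervocalic voicing): /s/ is a voiceless obstruent between vowels /a/ and /e/, so it voices to [z]. /f/ is a voiceless obstruent between vowels /e/ and /e/, so it voices to [v]. /s/ is a voiceless obstruent between vowels /e/ and /u/, so it voices to [z]. /vuasefesuuzudnet/ → vuazevezuuzudnet.
Rule 4 (final e-epenthesis): the form ends in the consonant /t/, so [e] is inserted word-finally. /vuazevezuuzudnet/ → vuazevezuuzudnete.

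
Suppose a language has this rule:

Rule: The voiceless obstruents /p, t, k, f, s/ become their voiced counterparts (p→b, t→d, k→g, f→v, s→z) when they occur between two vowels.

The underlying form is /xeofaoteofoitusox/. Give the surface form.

xeovaodeovoiduzox

/f/ is a voiceless obstruent between vowels /o/ and /a/, so it voices to [v].
/t/ is a voiceless obstruent between vowels /o/ and /e/, so it voices to [d].
/f/ is a voiceless obstruent between vowels /o/ and /o/, so it voices to [v].
/t/ is a voiceless obstruent between vowels /i/ and /u/, so it voices to [d].
/s/ is a voiceless obstruent between vowels /u/ and /o/, so it voices to [z].
Surface form: [xeovaodeovoiduzox].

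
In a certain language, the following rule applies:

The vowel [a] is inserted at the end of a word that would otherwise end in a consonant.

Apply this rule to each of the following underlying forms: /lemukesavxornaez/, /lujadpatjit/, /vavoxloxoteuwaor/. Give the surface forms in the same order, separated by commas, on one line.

lemukesavxornaeza, lujadpatjita, vavoxloxoteuwaora

/lemukesavxornaez/: the form ends in the consonant /z/, so [a] is inserted word-finally. → [lemukesavxornaeza].
/lujadpatjit/: the form ends in the consonant /t/, so [a] is inserted word-finally. → [lujadpatjita].
/vavoxloxoteuwaor/: the form ends in the consonant /r/, so [a] is inserted word-finally. → [vavoxloxoteuwaora].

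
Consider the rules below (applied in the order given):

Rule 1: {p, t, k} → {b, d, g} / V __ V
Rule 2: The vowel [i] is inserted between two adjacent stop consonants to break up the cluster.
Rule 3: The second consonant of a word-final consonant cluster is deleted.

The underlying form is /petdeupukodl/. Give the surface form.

Rule 1 (intervocalic voicing): /p/ is a voiceless stop between vowels /u/ and /u/, so it voices to [b]. /k/ is a voiceless stop between vowels /u/ and /o/, so it voices to [g]. /petdeupukodl/ → petdeubugodl.
Rule 2 (stop-cluster i-epenthesis): /t/ and /d/ form a stop–stop cluster, so [i] is inserted between them. /petdeubugodl/ → petideubugodl.
Rule 3 (final cluster simplification): /l/ is the second consonant of a word-final cluster /dl/, so it deletes. /petideubugodl/ → petideubugod.

petideubugod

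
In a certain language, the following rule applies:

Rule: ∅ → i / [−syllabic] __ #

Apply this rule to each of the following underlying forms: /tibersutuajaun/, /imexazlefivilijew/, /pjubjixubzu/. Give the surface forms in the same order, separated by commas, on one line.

/tibersutuajaun/: the form ends in the consonant /n/, so [i] is inserted word-finally. → [tibersutuajauni].
/imexazlefivilijew/: the form ends in the consonant /w/, so [i] is inserted word-finally. → [imexazlefivilijewi].
/pjubjixubzu/: the rule's environment is not met; surfaces unchanged as [pjubjixubzu].

tibersutuajauni, imexazlefivilijewi, pjubjixubzu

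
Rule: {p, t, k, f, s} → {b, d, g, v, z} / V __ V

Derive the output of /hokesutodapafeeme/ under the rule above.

hogezudodabaveeme

/k/ is a voiceless obstruent between vowels /o/ and /e/, so it voices to [g].
/s/ is a voiceless obstruent between vowels /e/ and /u/, so it voices to [z].
/t/ is a voiceless obstruent between vowels /u/ and /o/, so it voices to [d].
/p/ is a voiceless obstruent between vowels /a/ and /a/, so it voices to [b].
/f/ is a voiceless obstruent between vowels /a/ and /e/, so it voices to [v].
Surface form: [hogezudodabaveeme].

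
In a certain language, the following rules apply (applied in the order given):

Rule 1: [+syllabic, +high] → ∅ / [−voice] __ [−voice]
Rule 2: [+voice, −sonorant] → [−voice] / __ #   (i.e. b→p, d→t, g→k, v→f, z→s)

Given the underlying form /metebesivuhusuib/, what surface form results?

metebesivuhsuip

Rule 1 (high vowel syncope): /u/ is a high vowel flanked by voiceless consonants /h/ and /s/, so it deletes. /metebesivuhusuib/ → metebesivuhsuib.
Rule 2 (final devoicing): /b/ is a voiced obstruent in word-final position, so it devoices to [p]. /metebesivuhsuib/ → metebesivuhsuip.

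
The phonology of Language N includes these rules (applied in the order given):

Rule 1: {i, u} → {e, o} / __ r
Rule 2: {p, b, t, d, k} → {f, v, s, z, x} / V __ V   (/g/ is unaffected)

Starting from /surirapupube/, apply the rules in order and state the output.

sorerafufuve

Rule 1 (pre-rhotic lowering): /u/ is a high vowel immediately before /r/, so it lowers to [o]. /i/ is a high vowel immediately before /r/, so it lowers to [e]. /surirapupube/ → sorerapupube.
Rule 2 (intervocalic spirantization): /p/ is a stop between vowels /a/ and /u/, so it spirantizes to the fricative [f]. /p/ is a stop between vowels /u/ and /u/, so it spirantizes to the fricative [f]. /b/ is a stop between vowels /u/ and /e/, so it spirantizes to the fricative [v]. /sorerapupube/ → sorerafufuve.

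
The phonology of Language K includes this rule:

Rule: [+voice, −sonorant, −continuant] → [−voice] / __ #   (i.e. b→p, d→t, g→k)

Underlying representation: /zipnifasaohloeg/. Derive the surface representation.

/g/ is a voiced stop in word-final position, so it devoices to [k].
Surface form: [zipnifasaohloek].

zipnifasaohloek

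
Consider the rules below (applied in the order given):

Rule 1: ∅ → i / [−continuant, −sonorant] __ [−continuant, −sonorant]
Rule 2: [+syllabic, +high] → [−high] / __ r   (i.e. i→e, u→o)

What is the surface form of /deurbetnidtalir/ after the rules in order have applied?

Rule 1 (stop-cluster i-epenthesis): /d/ and /t/ form a stop–stop cluster, so [i] is inserted between them. /deurbetnidtalir/ → deurbetniditalir.
Rule 2 (pre-rhotic lowering): /u/ is a high vowel immediately before /r/, so it lowers to [o]. /i/ is a high vowel immediately before /r/, so it lowers to [e]. /deurbetniditalir/ → deorbetniditaler.

deorbetniditaler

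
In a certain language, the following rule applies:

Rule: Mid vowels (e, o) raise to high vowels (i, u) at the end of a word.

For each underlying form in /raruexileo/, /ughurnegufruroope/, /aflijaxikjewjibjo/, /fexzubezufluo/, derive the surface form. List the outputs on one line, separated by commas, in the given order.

raruexileu, ughurnegufruroopi, aflijaxikjewjibju, fexzubezufluu

/raruexileo/: /o/ is a mid vowel in word-final position, so it raises to [u]. → [raruexileu].
/ughurnegufruroope/: /e/ is a mid vowel in word-final position, so it raises to [i]. → [ughurnegufruroopi].
/aflijaxikjewjibjo/: /o/ is a mid vowel in word-final position, so it raises to [u]. → [aflijaxikjewjibju].
/fexzubezufluo/: /o/ is a mid vowel in word-final position, so it raises to [u]. → [fexzubezufluu].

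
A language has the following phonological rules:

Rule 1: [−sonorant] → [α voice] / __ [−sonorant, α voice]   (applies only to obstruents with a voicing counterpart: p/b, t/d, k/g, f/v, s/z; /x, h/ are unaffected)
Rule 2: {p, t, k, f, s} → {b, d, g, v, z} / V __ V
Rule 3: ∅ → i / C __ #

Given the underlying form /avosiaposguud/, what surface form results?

avoziabozguudi

Rule 1 (regressive voicing assimilation): /s/ precedes the voiced obstruent /g/, so it voices to [z] by assimilation. /avosiaposguud/ → avosiapozguud.
Rule 2 (intervocalic voicing): /s/ is a voiceless obstruent between vowels /o/ and /i/, so it voices to [z]. /p/ is a voiceless obstruent between vowels /a/ and /o/, so it voices to [b]. /avosiapozguud/ → avoziabozguud.
Rule 3 (final i-epenthesis): the form ends in the consonant /d/, so [i] is inserted word-finally. /avoziabozguud/ → avoziabozguudi.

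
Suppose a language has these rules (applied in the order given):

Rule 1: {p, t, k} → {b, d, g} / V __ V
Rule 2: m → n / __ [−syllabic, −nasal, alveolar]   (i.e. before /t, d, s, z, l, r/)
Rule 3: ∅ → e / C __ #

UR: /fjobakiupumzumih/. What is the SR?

Rule 1 (intervocalic voicing): /k/ is a voiceless stop between vowels /a/ and /i/, so it voices to [g]. /p/ is a voiceless stop between vowels /u/ and /u/, so it voices to [b]. /fjobakiupumzumih/ → fjobagiubumzumih.
Rule 2 (nasal place assimilation): /m/ precedes the alveolar consonant /z/, so it assimilates in place to [n]. /fjobagiubumzumih/ → fjobagiubunzumih.
Rule 3 (final e-epenthesis): the form ends in the consonant /h/, so [e] is inserted word-finally. /fjobagiubunzumih/ → fjobagiubunzumihe.

fjobagiubunzumihe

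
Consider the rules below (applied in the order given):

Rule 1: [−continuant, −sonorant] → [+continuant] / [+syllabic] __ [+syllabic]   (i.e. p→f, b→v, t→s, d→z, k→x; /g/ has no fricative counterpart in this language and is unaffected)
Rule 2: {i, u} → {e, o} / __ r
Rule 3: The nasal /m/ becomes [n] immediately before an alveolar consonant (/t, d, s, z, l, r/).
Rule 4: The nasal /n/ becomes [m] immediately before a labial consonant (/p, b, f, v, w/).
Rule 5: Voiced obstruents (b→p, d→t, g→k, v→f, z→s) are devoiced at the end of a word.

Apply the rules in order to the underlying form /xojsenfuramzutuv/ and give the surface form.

Rule 1 (intervocalic spirantization): /t/ is a stop between vowels /u/ and /u/, so it spirantizes to the fricative [s]. /xojsenfuramzutuv/ → xojsenfuramzusuv.
Rule 2 (pre-rhotic lowering): /u/ is a high vowel immediately before /r/, so it lowers to [o]. /xojsenfuramzusuv/ → xojsenforamzusuv.
Rule 3 (nasal place assimilation): /m/ precedes the alveolar consonant /z/, so it assimilates in place to [n]. /xojsenforamzusuv/ → xojsenforanzusuv.
Rule 4 (nasal place assimilation): /n/ precedes the labial consonant /f/, so it assimilates in place to [m]. /xojsenforanzusuv/ → xojsemforanzusuv.
Rule 5 (final devoicing): /v/ is a voiced obstruent in word-final position, so it devoices to [f]. /xojsemforanzusuv/ → xojsemforanzusuf.

xojsemforanzusuf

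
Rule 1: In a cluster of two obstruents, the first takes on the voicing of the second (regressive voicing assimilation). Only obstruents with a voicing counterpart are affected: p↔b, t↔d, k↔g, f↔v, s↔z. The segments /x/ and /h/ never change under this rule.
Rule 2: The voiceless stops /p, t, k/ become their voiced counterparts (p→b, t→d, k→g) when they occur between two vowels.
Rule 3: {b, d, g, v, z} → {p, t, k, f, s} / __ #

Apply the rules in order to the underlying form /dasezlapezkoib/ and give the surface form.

Rule 1 (regressive voicing assimilation): /z/ precedes the voiceless obstruent /k/, so it devoices to [s] by assimilation. /dasezlapezkoib/ → dasezlapeskoib.
Rule 2 (intervocalic voicing): /p/ is a voiceless stop between vowels /a/ and /e/, so it voices to [b]. /dasezlapeskoib/ → dasezlabeskoib.
Rule 3 (final devoicing): /b/ is a voiced obstruent in word-final position, so it devoices to [p]. /dasezlabeskoib/ → dasezlabeskoip.

dasezlabeskoip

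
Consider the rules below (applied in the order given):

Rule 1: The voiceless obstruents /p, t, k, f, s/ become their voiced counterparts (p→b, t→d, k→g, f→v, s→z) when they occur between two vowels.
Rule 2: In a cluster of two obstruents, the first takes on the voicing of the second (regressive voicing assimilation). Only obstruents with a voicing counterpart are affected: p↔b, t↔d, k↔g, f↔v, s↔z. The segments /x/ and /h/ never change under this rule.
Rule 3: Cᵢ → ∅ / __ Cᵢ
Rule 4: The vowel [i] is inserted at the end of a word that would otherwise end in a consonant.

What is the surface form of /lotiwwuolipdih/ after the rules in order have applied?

Rule 1 (intervocalic voicing): /t/ is a voiceless obstruent between vowels /o/ and /i/, so it voices to [d]. /lotiwwuolipdih/ → lodiwwuolipdih.
Rule 2 (regressive voicing assimilation): /p/ precedes the voiced obstruent /d/, so it voices to [b] by assimilation. /lodiwwuolipdih/ → lodiwwuolibdih.
Rule 3 (degemination): /ww/ is a geminate; the first /w/ deletes. /lodiwwuolibdih/ → lodiwuolibdih.
Rule 4 (final i-epenthesis): the form ends in the consonant /h/, so [i] is inserted word-finally. /lodiwuolibdih/ → lodiwuolibdihi.

lodiwuolibdihi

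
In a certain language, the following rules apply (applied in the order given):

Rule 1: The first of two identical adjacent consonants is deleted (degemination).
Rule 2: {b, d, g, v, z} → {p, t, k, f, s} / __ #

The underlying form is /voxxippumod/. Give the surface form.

Rule 1 (degemination): /xx/ is a geminate; the first /x/ deletes. /pp/ is a geminate; the first /p/ deletes. /voxxippumod/ → voxipumod.
Rule 2 (final devoicing): /d/ is a voiced obstruent in word-final position, so it devoices to [t]. /voxipumod/ → voxipumot.

voxipumot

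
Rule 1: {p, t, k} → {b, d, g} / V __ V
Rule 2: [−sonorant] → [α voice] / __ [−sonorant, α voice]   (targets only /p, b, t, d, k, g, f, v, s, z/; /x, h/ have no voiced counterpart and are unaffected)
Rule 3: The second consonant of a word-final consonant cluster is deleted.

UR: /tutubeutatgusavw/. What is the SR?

Rule 1 (intervocalic voicing): /t/ is a voiceless stop between vowels /u/ and /u/, so it voices to [d]. /t/ is a voiceless stop between vowels /u/ and /a/, so it voices to [d]. /tutubeutatgusavw/ → tudubeudatgusavw.
Rule 2 (regressive voicing assimilation): /t/ precedes the voiced obstruent /g/, so it voices to [d] by assimilation. /tudubeudatgusavw/ → tudubeudadgusavw.
Rule 3 (final cluster simplification): /w/ is the second consonant of a word-final cluster /vw/, so it deletes. /tudubeudadgusavw/ → tudubeudadgusav.

tudubeudadgusav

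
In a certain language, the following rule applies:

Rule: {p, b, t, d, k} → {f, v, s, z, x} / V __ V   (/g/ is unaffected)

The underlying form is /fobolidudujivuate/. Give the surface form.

fovolizuzujivuase

/b/ is a stop between vowels /o/ and /o/, so it spirantizes to the fricative [v].
/d/ is a stop between vowels /i/ and /u/, so it spirantizes to the fricative [z].
/d/ is a stop between vowels /u/ and /u/, so it spirantizes to the fricative [z].
/t/ is a stop between vowels /a/ and /e/, so it spirantizes to the fricative [s].
Surface form: [fovolizuzujivuase].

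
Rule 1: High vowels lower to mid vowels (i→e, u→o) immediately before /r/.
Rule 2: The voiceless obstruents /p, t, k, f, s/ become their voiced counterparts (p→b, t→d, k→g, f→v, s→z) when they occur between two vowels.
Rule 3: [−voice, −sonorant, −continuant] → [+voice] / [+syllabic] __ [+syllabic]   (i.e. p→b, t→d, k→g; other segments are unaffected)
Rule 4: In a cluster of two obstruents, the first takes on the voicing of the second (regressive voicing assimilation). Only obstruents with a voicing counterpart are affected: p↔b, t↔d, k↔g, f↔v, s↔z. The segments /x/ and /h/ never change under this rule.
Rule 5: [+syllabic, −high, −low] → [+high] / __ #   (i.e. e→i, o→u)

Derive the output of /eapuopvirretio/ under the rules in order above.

eabuobverrediu

Rule 1 (pre-rhotic lowering): /i/ is a high vowel immediately before /r/, so it lowers to [e]. /eapuopvirretio/ → eapuopverretio.
Rule 2 (intervocalic voicing): /p/ is a voiceless obstruent between vowels /a/ and /u/, so it voices to [b]. /t/ is a voiceless obstruent between vowels /e/ and /i/, so it voices to [d]. /eapuopverretio/ → eabuopverredio.
Rule 3 (intervocalic voicing): no segment meets the environment; /eabuopverredio/ is unchanged.
Rule 4 (regressive voicing assimilation): /p/ precedes the voiced obstruent /v/, so it voices to [b] by assimilation. /eabuopverredio/ → eabuobverredio.
Rule 5 (final vowel raising): /o/ is a mid vowel in word-final position, so it raises to [u]. /eabuobverredio/ → eabuobverrediu.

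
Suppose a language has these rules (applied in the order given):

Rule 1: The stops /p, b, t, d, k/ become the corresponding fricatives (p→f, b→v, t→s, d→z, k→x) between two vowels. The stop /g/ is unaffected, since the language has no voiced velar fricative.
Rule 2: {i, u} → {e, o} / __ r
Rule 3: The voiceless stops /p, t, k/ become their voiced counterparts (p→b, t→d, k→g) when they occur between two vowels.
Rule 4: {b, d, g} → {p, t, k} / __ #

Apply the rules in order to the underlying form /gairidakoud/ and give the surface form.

Rule 1 (intervocalic spirantization): /d/ is a stop between vowels /i/ and /a/, so it spirantizes to the fricative [z]. /k/ is a stop between vowels /a/ and /o/, so it spirantizes to the fricative [x]. /gairidakoud/ → gairizaxoud.
Rule 2 (pre-rhotic lowering): /i/ is a high vowel immediately before /r/, so it lowers to [e]. /gairizaxoud/ → gaerizaxoud.
Rule 3 (intervocalic voicing): no segment meets the environment; /gaerizaxoud/ is unchanged.
Rule 4 (final devoicing): /d/ is a voiced stop in word-final position, so it devoices to [t]. /gaerizaxoud/ → gaerizaxout.

gaerizaxout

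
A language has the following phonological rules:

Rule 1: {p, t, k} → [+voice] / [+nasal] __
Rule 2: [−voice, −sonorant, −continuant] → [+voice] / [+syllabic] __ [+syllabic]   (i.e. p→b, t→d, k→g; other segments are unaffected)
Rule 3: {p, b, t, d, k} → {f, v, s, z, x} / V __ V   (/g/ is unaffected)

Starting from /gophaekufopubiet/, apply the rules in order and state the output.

Rule 1 (post-nasal voicing): no segment meets the environment; /gophaekufopubiet/ is unchanged.
Rule 2 (intervocalic voicing): /k/ is a voiceless stop between vowels /e/ and /u/, so it voices to [g]. /p/ is a voiceless stop between vowels /o/ and /u/, so it voices to [b]. /gophaekufopubiet/ → gophaegufobubiet.
Rule 3 (intervocalic spirantization): /b/ is a stop between vowels /o/ and /u/, so it spirantizes to the fricative [v]. /b/ is a stop between vowels /u/ and /i/, so it spirantizes to the fricative [v]. /gophaegufobubiet/ → gophaegufovuviet.

gophaegufovuviet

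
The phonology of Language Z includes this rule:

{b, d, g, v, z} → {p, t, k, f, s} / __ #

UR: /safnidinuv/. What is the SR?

safnidinuf

/v/ is a voiced obstruent in word-final position, so it devoices to [f].
The other instance of /d/ does not occur in the required environment and remains unchanged.
Surface form: [safnidinuf].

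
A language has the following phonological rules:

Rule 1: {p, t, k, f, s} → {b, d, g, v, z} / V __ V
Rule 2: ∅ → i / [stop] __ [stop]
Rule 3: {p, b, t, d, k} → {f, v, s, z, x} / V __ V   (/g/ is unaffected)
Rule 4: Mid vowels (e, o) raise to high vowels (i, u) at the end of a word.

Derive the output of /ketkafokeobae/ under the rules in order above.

kesixavogeovai

Rule 1 (intervocalic voicing): /f/ is a voiceless obstruent between vowels /a/ and /o/, so it voices to [v]. /k/ is a voiceless obstruent between vowels /o/ and /e/, so it voices to [g]. /ketkafokeobae/ → ketkavogeobae.
Rule 2 (stop-cluster i-epenthesis): /t/ and /k/ form a stop–stop cluster, so [i] is inserted between them. /ketkavogeobae/ → ketikavogeobae.
Rule 3 (intervocalic spirantization): /t/ is a stop between vowels /e/ and /i/, so it spirantizes to the fricative [s]. /k/ is a stop between vowels /i/ and /a/, so it spirantizes to the fricative [x]. /b/ is a stop between vowels /o/ and /a/, so it spirantizes to the fricative [v]. /ketikavogeobae/ → kesixavogeovae.
Rule 4 (final vowel raising): /e/ is a mid vowel in word-final position, so it raises to [i]. /kesixavogeovae/ → kesixavogeovai.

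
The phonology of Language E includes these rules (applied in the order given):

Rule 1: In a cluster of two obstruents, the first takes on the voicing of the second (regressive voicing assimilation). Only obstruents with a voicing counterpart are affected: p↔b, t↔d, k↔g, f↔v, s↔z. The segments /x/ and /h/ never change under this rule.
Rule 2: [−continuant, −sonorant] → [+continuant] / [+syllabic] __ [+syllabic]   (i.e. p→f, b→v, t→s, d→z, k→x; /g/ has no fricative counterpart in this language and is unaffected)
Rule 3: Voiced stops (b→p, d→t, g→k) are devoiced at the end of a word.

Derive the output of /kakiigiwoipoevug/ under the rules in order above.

kaxiigiwoifoevuk

Rule 1 (regressive voicing assimilation): no segment meets the environment; /kakiigiwoipoevug/ is unchanged.
Rule 2 (intervocalic spirantization): /k/ is a stop between vowels /a/ and /i/, so it spirantizes to the fricative [x]. /p/ is a stop between vowels /i/ and /o/, so it spirantizes to the fricative [f]. /kakiigiwoipoevug/ → kaxiigiwoifoevug.
Rule 3 (final devoicing): /g/ is a voiced stop in word-final position, so it devoices to [k]. /kaxiigiwoifoevug/ → kaxiigiwoifoevuk.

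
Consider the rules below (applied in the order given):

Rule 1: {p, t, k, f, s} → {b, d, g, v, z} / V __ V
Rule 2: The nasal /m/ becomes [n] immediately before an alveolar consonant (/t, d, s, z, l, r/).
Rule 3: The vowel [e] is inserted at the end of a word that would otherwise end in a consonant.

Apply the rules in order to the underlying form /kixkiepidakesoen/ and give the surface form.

Rule 1 (intervocalic voicing): /p/ is a voiceless obstruent between vowels /e/ and /i/, so it voices to [b]. /k/ is a voiceless obstruent between vowels /a/ and /e/, so it voices to [g]. /s/ is a voiceless obstruent between vowels /e/ and /o/, so it voices to [z]. /kixkiepidakesoen/ → kixkiebidagezoen.
Rule 2 (nasal place assimilation): no segment meets the environment; /kixkiebidagezoen/ is unchanged.
Rule 3 (final e-epenthesis): the form ends in the consonant /n/, so [e] is inserted word-finally. /kixkiebidagezoen/ → kixkiebidagezoene.

kixkiebidagezoene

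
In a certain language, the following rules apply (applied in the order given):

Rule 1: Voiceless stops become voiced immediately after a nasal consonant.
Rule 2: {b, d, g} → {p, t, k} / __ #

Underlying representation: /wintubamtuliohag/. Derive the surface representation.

windubamduliohak

Rule 1 (post-nasal voicing): /t/ is a voiceless stop immediately after the nasal /n/, so it voices to [d]. /t/ is a voiceless stop immediately after the nasal /m/, so it voices to [d]. /wintubamtuliohag/ → windubamduliohag.
Rule 2 (final devoicing): /g/ is a voiced stop in word-final position, so it devoices to [k]. /windubamduliohag/ → windubamduliohak.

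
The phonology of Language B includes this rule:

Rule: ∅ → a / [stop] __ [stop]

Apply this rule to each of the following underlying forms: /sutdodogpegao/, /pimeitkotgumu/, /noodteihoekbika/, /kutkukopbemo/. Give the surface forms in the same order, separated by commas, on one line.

sutadodogapegao, pimeitakotagumu, noodateihoekabika, kutakukopabemo

/sutdodogpegao/: /t/ and /d/ form a stop–stop cluster, so [a] is inserted between them. /g/ and /p/ form a stop–stop cluster, so [a] is inserted between them. → [sutadodogapegao].
/pimeitkotgumu/: /t/ and /k/ form a stop–stop cluster, so [a] is inserted between them. /t/ and /g/ form a stop–stop cluster, so [a] is inserted between them. → [pimeitakotagumu].
/noodteihoekbika/: /d/ and /t/ form a stop–stop cluster, so [a] is inserted between them. /k/ and /b/ form a stop–stop cluster, so [a] is inserted between them. → [noodateihoekabika].
/kutkukopbemo/: /t/ and /k/ form a stop–stop cluster, so [a] is inserted between them. /p/ and /b/ form a stop–stop cluster, so [a] is inserted between them. → [kutakukopabemo].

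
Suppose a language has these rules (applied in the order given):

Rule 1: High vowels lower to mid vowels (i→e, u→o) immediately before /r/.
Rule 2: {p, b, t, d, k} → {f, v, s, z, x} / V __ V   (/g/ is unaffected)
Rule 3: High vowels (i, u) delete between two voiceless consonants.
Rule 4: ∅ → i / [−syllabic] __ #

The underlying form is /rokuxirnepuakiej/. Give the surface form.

Rule 1 (pre-rhotic lowering): /i/ is a high vowel immediately before /r/, so it lowers to [e]. /rokuxirnepuakiej/ → rokuxernepuakiej.
Rule 2 (intervocalic spirantization): /k/ is a stop between vowels /o/ and /u/, so it spirantizes to the fricative [x]. /p/ is a stop between vowels /e/ and /u/, so it spirantizes to the fricative [f]. /k/ is a stop between vowels /a/ and /i/, so it spirantizes to the fricative [x]. /rokuxernepuakiej/ → roxuxernefuaxiej.
Rule 3 (high vowel syncope): /u/ is a high vowel flanked by voiceless consonants /x/ and /x/, so it deletes. /roxuxernefuaxiej/ → roxxernefuaxiej.
Rule 4 (final i-epenthesis): the form ends in the consonant /j/, so [i] is inserted word-finally. /roxxernefuaxiej/ → roxxernefuaxieji.

roxxernefuaxieji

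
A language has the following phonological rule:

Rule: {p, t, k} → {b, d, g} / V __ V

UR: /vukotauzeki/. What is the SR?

vugodauzegi

/k/ is a voiceless stop between vowels /u/ and /o/, so it voices to [g].
/t/ is a voiceless stop between vowels /o/ and /a/, so it voices to [d].
/k/ is a voiceless stop between vowels /e/ and /i/, so it voices to [g].
Surface form: [vugodauzegi].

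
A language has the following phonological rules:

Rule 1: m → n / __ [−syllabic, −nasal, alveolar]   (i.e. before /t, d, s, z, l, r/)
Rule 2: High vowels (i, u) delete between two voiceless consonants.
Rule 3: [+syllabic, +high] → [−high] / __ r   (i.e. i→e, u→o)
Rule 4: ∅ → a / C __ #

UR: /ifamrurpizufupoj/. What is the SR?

Rule 1 (nasal place assimilation): /m/ precedes the alveolar consonant /r/, so it assimilates in place to [n]. /ifamrurpizufupoj/ → ifanrurpizufupoj.
Rule 2 (high vowel syncope): /u/ is a high vowel flanked by voiceless consonants /f/ and /p/, so it deletes. /ifanrurpizufupoj/ → ifanrurpizufpoj.
Rule 3 (pre-rhotic lowering): /u/ is a high vowel immediately before /r/, so it lowers to [o]. /ifanrurpizufpoj/ → ifanrorpizufpoj.
Rule 4 (final a-epenthesis): the form ends in the consonant /j/, so [a] is inserted word-finally. /ifanrorpizufpoj/ → ifanrorpizufpoja.

ifanrorpizufpoja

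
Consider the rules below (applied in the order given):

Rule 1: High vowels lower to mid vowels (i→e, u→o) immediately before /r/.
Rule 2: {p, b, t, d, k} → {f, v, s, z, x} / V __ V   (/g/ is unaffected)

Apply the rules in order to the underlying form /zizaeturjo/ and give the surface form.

Rule 1 (pre-rhotic lowering): /u/ is a high vowel immediately before /r/, so it lowers to [o]. /zizaeturjo/ → zizaetorjo.
Rule 2 (intervocalic spirantization): /t/ is a stop between vowels /e/ and /o/, so it spirantizes to the fricative [s]. /zizaetorjo/ → zizaesorjo.

zizaesorjo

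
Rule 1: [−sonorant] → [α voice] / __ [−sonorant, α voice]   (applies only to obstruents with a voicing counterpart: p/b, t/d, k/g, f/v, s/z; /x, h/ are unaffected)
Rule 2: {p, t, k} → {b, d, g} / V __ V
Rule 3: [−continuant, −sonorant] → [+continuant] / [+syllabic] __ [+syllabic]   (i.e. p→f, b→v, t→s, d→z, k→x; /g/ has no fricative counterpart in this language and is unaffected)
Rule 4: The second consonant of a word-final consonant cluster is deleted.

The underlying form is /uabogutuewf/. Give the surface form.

Rule 1 (regressive voicing assimilation): no segment meets the environment; /uabogutuewf/ is unchanged.
Rule 2 (intervocalic voicing): /t/ is a voiceless stop between vowels /u/ and /u/, so it voices to [d]. /uabogutuewf/ → uaboguduewf.
Rule 3 (intervocalic spirantization): /b/ is a stop between vowels /a/ and /o/, so it spirantizes to the fricative [v]. /d/ is a stop between vowels /u/ and /u/, so it spirantizes to the fricative [z]. /uaboguduewf/ → uavoguzuewf.
Rule 4 (final cluster simplification): /f/ is the second consonant of a word-final cluster /wf/, so it deletes. /uavoguzuewf/ → uavoguzuew.

uavoguzuew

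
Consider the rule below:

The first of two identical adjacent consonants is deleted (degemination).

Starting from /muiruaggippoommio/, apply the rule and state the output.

muiruagipoomio

/gg/ is a geminate; the first /g/ deletes.
/pp/ is a geminate; the first /p/ deletes.
/mm/ is a geminate; the first /m/ deletes.
The other instances of /m/, /r/, /g/, /p/ do not occur in the required environment and remain unchanged.
Surface form: [muiruagipoomio].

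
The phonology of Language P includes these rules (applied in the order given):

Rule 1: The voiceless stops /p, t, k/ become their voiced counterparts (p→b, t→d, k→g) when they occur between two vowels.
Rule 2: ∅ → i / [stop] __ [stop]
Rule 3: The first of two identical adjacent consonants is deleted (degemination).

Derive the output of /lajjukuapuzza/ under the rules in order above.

lajuguabuza

Rule 1 (intervocalic voicing): /k/ is a voiceless stop between vowels /u/ and /u/, so it voices to [g]. /p/ is a voiceless stop between vowels /a/ and /u/, so it voices to [b]. /lajjukuapuzza/ → lajjuguabuzza.
Rule 2 (stop-cluster i-epenthesis): no segment meets the environment; /lajjuguabuzza/ is unchanged.
Rule 3 (degemination): /jj/ is a geminate; the first /j/ deletes. /zz/ is a geminate; the first /z/ deletes. /lajjuguabuzza/ → lajuguabuza.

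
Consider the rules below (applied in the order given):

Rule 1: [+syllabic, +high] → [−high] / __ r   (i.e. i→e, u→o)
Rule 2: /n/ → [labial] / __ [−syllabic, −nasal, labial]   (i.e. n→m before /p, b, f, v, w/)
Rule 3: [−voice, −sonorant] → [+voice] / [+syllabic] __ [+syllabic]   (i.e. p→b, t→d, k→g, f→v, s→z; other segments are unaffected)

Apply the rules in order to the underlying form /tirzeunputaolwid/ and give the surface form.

Rule 1 (pre-rhotic lowering): /i/ is a high vowel immediately before /r/, so it lowers to [e]. /tirzeunputaolwid/ → terzeunputaolwid.
Rule 2 (nasal place assimilation): /n/ precedes the labial consonant /p/, so it assimilates in place to [m]. /terzeunputaolwid/ → terzeumputaolwid.
Rule 3 (intervocalic voicing): /t/ is a voiceless obstruent between vowels /u/ and /a/, so it voices to [d]. /terzeumputaolwid/ → terzeumpudaolwid.

terzeumpudaolwid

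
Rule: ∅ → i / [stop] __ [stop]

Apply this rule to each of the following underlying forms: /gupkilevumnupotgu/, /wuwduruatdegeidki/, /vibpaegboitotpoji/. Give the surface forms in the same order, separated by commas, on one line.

gupikilevumnupotigu, wuwduruatidegeidiki, vibipaegiboitotipoji

/gupkilevumnupotgu/: /p/ and /k/ form a stop–stop cluster, so [i] is inserted between them. /t/ and /g/ form a stop–stop cluster, so [i] is inserted between them. → [gupikilevumnupotigu].
/wuwduruatdegeidki/: /t/ and /d/ form a stop–stop cluster, so [i] is inserted between them. /d/ and /k/ form a stop–stop cluster, so [i] is inserted between them. → [wuwduruatidegeidiki].
/vibpaegboitotpoji/: /b/ and /p/ form a stop–stop cluster, so [i] is inserted between them. /g/ and /b/ form a stop–stop cluster, so [i] is inserted between them. /t/ and /p/ form a stop–stop cluster, so [i] is inserted between them. → [vibipaegiboitotipoji].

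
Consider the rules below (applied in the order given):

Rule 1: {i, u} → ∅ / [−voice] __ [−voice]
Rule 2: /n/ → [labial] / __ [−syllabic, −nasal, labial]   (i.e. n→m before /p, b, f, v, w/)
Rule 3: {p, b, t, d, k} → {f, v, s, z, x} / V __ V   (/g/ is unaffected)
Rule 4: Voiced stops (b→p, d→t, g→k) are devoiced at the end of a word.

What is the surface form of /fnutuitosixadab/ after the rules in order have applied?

fnusuisosxazap

Rule 1 (high vowel syncope): /i/ is a high vowel flanked by voiceless consonants /s/ and /x/, so it deletes. /fnutuitosixadab/ → fnutuitosxadab.
Rule 2 (nasal place assimilation): no segment meets the environment; /fnutuitosxadab/ is unchanged.
Rule 3 (intervocalic spirantization): /t/ is a stop between vowels /u/ and /u/, so it spirantizes to the fricative [s]. /t/ is a stop between vowels /i/ and /o/, so it spirantizes to the fricative [s]. /d/ is a stop between vowels /a/ and /a/, so it spirantizes to the fricative [z]. /fnutuitosxadab/ → fnusuisosxazab.
Rule 4 (final devoicing): /b/ is a voiced stop in word-final position, so it devoices to [p]. /fnusuisosxazab/ → fnusuisosxazap.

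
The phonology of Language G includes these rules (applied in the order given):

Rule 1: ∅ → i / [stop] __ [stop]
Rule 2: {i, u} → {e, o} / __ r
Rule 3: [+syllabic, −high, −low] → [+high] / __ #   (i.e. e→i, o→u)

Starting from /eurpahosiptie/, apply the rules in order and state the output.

Rule 1 (stop-cluster i-epenthesis): /p/ and /t/ form a stop–stop cluster, so [i] is inserted between them. /eurpahosiptie/ → eurpahosipitie.
Rule 2 (pre-rhotic lowering): /u/ is a high vowel immediately before /r/, so it lowers to [o]. /eurpahosipitie/ → eorpahosipitie.
Rule 3 (final vowel raising): /e/ is a mid vowel in word-final position, so it raises to [i]. /eorpahosipitie/ → eorpahosipitii.

eorpahosipitii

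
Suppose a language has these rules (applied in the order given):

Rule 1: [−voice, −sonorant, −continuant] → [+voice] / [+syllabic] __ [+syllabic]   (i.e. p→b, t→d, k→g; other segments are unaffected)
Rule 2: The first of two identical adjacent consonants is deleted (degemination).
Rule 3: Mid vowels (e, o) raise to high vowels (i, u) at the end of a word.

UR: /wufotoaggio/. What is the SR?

Rule 1 (intervocalic voicing): /t/ is a voiceless stop between vowels /o/ and /o/, so it voices to [d]. /wufotoaggio/ → wufodoaggio.
Rule 2 (degemination): /gg/ is a geminate; the first /g/ deletes. /wufodoaggio/ → wufodoagio.
Rule 3 (final vowel raising): /o/ is a mid vowel in word-final position, so it raises to [u]. /wufodoagio/ → wufodoagiu.

wufodoagiu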